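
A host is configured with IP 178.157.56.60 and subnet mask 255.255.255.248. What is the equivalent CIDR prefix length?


Binary: 11111111.11111111.11111111.11111000
Count leading 1s
Prefix: /29


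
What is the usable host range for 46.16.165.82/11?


Network: 46.0.0.0
Broadcast: 46.31.255.255
First usable = network + 1
Last usable = broadcast - 1
Range: 46.0.0.1 to 46.31.255.254


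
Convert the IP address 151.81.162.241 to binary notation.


151 = 10010111
81 = 01010001
162 = 10100010
241 = 11110001
Binary: 10010111.01010001.10100010.11110001


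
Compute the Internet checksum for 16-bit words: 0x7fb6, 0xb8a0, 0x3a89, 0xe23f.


Sum all words (with carry folding):
+ 0x7fb6 = 0x7fb6
+ 0xb8a0 = 0x3857
+ 0x3a89 = 0x72e0
+ 0xe23f = 0x5520
One's complement: ~0x5520
Checksum = 0xaadf


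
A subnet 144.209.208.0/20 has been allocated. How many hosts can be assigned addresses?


Host bits = 32 - 20 = 12
Total addresses = 2^12 = 4096
Usable = total - 2 (network and broadcast)
Usable hosts: 4094


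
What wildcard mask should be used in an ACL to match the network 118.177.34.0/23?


Subnet mask: 255.255.254.0
Wildcard = 255.255.255.255 - subnet mask
255 - 255 = 0
255 - 255 = 0
255 - 254 = 1
255 - 0 = 255
Wildcard: 0.0.1.255


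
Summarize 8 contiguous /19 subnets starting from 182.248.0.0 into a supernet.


Original prefix: /19
Number of subnets: 8 = 2^3
New prefix = 19 - 3 = 16
Supernet: 182.248.0.0/16


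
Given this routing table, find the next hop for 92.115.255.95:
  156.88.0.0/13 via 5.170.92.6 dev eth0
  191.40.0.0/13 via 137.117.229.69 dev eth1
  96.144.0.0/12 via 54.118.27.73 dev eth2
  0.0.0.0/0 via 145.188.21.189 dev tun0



Longest prefix match for 92.115.255.95:
  /13 156.88.0.0: no
  /13 191.40.0.0: no
  /12 96.144.0.0: no
  /0 0.0.0.0: MATCH
Selected: next-hop 145.188.21.189 via tun0 (matched /0)


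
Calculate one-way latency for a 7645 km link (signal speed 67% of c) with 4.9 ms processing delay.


Speed = 0.67 * 3e5 km/s = 201000 km/s
Propagation delay = 7645 / 201000 = 0.038 s = 38.0348 ms
Processing delay = 4.9 ms
Total one-way latency = 42.9348 ms


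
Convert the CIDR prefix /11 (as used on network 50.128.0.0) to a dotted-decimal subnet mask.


/11 means 11 network bits, 21 host bits
Binary: 11111111111000000000000000000000
Mask: 255.224.0.0


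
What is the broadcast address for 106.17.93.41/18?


Network: 106.17.64.0/18
Host bits = 14
Set all host bits to 1:
Broadcast: 106.17.127.255


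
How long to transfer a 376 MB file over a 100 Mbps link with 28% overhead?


Effective throughput = 100 * (1 - 28/100) = 72 Mbps
File size in Mb = 376 * 8 = 3008 Mb
Time = 3008 / 72
Time = 41.7778 seconds


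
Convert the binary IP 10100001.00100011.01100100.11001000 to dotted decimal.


10100001 = 161
00100011 = 35
01100100 = 100
11001000 = 200
IP: 161.35.100.200


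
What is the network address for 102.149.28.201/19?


IP:   01100110.10010101.00011100.11001001
Mask: 11111111.11111111.11100000.00000000
AND operation:
Net:  01100110.10010101.00000000.00000000
Network: 102.149.0.0/19


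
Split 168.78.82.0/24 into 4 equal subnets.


New prefix = 24 + 2 = 26
Each subnet has 64 addresses
  168.78.82.0/26
  168.78.82.64/26
  168.78.82.128/26
  168.78.82.192/26
Subnets: 168.78.82.0/26, 168.78.82.64/26, 168.78.82.128/26, 168.78.82.192/26


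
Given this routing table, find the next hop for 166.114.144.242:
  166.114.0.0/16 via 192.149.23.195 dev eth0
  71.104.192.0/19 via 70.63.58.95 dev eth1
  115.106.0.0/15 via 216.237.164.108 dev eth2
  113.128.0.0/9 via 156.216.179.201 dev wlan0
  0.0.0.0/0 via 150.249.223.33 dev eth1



Longest prefix match for 166.114.144.242:
  /16 166.114.0.0: MATCH
  /19 71.104.192.0: no
  /15 115.106.0.0: no
  /9 113.128.0.0: no
  /0 0.0.0.0: MATCH
Selected: next-hop 192.149.23.195 via eth0 (matched /16)


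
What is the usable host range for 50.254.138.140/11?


Network: 50.224.0.0
Broadcast: 50.255.255.255
First usable = network + 1
Last usable = broadcast - 1
Range: 50.224.0.1 to 50.255.255.254


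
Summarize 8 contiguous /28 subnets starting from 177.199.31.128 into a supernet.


Original prefix: /28
Number of subnets: 8 = 2^3
New prefix = 28 - 3 = 25
Supernet: 177.199.31.128/25


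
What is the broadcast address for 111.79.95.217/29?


Network: 111.79.95.216/29
Host bits = 3
Set all host bits to 1:
Broadcast: 111.79.95.223


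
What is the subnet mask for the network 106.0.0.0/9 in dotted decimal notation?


/9 means 9 network bits, 23 host bits
Binary: 11111111100000000000000000000000
Mask: 255.128.0.0


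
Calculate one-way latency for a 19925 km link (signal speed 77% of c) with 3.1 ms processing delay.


Speed = 0.77 * 3e5 km/s = 231000 km/s
Propagation delay = 19925 / 231000 = 0.0863 s = 86.2554 ms
Processing delay = 3.1 ms
Total one-way latency = 89.3554 ms


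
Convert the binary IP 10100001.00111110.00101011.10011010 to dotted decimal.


10100001 = 161
00111110 = 62
00101011 = 43
10011010 = 154
IP: 161.62.43.154


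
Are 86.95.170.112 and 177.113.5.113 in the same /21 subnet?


Mask: 255.255.248.0
86.95.170.112 AND mask = 86.95.168.0
177.113.5.113 AND mask = 177.113.0.0
No, different subnets (86.95.168.0 vs 177.113.0.0)


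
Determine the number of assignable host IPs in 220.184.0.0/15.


Host bits = 32 - 15 = 17
Total addresses = 2^17 = 131072
Usable = total - 2 (network and broadcast)
Usable hosts: 131070


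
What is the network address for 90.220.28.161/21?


IP:   01011010.11011100.00011100.10100001
Mask: 11111111.11111111.11111000.00000000
AND operation:
Net:  01011010.11011100.00011000.00000000
Network: 90.220.24.0/21


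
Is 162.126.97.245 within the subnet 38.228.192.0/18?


Subnet network: 38.228.192.0
Test IP AND mask: 162.126.64.0
No, 162.126.97.245 is not in 38.228.192.0/18


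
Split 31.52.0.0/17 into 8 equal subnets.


New prefix = 17 + 3 = 20
Each subnet has 4096 addresses
  31.52.0.0/20
  31.52.16.0/20
  31.52.32.0/20
  31.52.48.0/20
  31.52.64.0/20
  31.52.80.0/20
  31.52.96.0/20
  31.52.112.0/20
Subnets: 31.52.0.0/20, 31.52.16.0/20, 31.52.32.0/20, 31.52.48.0/20, 31.52.64.0/20, 31.52.80.0/20, 31.52.96.0/20, 31.52.112.0/20


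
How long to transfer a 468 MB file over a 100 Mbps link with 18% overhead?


Effective throughput = 100 * (1 - 18/100) = 82 Mbps
File size in Mb = 468 * 8 = 3744 Mb
Time = 3744 / 82
Time = 45.6585 seconds


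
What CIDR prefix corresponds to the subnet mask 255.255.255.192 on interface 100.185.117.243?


Binary: 11111111.11111111.11111111.11000000
Count leading 1s
Prefix: /26


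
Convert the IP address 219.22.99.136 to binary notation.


219 = 11011011
22 = 00010110
99 = 01100011
136 = 10001000
Binary: 11011011.00010110.01100011.10001000


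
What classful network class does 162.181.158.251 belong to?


First octet: 162
Binary: 10100010
10xxxxxx -> Class B (128-191)
Class B, default mask 255.255.0.0 (/16)


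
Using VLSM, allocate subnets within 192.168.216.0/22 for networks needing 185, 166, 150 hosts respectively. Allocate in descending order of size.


185 hosts -> /24 (254 usable): 192.168.216.0/24
166 hosts -> /24 (254 usable): 192.168.217.0/24
150 hosts -> /24 (254 usable): 192.168.218.0/24
Allocation: 192.168.216.0/24 (185 hosts, 254 usable); 192.168.217.0/24 (166 hosts, 254 usable); 192.168.218.0/24 (150 hosts, 254 usable)


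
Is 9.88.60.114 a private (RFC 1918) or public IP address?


RFC 1918 private ranges:
  10.0.0.0/8 (10.0.0.0 - 10.255.255.255)
  172.16.0.0/12 (172.16.0.0 - 172.31.255.255)
  192.168.0.0/16 (192.168.0.0 - 192.168.255.255)
Public (not in any RFC 1918 range)


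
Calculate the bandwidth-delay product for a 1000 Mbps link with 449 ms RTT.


BDP = bandwidth * RTT
= 1000 Mbps * 449 ms
= 1000 * 1e6 * 449 / 1000 bits
= 449000000 bits
= 56125000 bytes
= 54809.5703 KB
BDP = 449000000 bits (56125000 bytes)


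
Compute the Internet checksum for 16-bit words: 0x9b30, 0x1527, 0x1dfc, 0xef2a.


Sum all words (with carry folding):
+ 0x9b30 = 0x9b30
+ 0x1527 = 0xb057
+ 0x1dfc = 0xce53
+ 0xef2a = 0xbd7e
One's complement: ~0xbd7e
Checksum = 0x4281


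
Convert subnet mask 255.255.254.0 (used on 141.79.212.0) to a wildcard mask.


Subnet mask: 255.255.254.0
Wildcard = 255.255.255.255 - subnet mask
255 - 255 = 0
255 - 255 = 0
255 - 254 = 1
255 - 0 = 255
Wildcard: 0.0.1.255


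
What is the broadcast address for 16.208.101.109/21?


Network: 16.208.96.0/21
Host bits = 11
Set all host bits to 1:
Broadcast: 16.208.103.255


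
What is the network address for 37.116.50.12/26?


IP:   00100101.01110100.00110010.00001100
Mask: 11111111.11111111.11111111.11000000
AND operation:
Net:  00100101.01110100.00110010.00000000
Network: 37.116.50.0/26


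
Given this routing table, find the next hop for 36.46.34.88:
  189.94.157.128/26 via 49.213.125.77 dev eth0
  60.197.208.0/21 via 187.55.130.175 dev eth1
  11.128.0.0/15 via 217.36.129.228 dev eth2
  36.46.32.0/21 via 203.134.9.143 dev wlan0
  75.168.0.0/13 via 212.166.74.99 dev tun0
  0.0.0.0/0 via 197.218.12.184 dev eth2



Longest prefix match for 36.46.34.88:
  /26 189.94.157.128: no
  /21 60.197.208.0: no
  /15 11.128.0.0: no
  /21 36.46.32.0: MATCH
  /13 75.168.0.0: no
  /0 0.0.0.0: MATCH
Selected: next-hop 203.134.9.143 via wlan0 (matched /21)


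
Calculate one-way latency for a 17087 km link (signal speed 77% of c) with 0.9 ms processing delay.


Speed = 0.77 * 3e5 km/s = 231000 km/s
Propagation delay = 17087 / 231000 = 0.074 s = 73.9697 ms
Processing delay = 0.9 ms
Total one-way latency = 74.8697 ms


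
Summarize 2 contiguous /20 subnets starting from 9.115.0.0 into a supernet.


Original prefix: /20
Number of subnets: 2 = 2^1
New prefix = 20 - 1 = 19
Supernet: 9.115.0.0/19


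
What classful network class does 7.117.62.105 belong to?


First octet: 7
Binary: 00000111
0xxxxxxx -> Class A (1-126)
Class A, default mask 255.0.0.0 (/8)


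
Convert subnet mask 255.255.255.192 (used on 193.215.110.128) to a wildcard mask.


Subnet mask: 255.255.255.192
Wildcard = 255.255.255.255 - subnet mask
255 - 255 = 0
255 - 255 = 0
255 - 255 = 0
255 - 192 = 63
Wildcard: 0.0.0.63


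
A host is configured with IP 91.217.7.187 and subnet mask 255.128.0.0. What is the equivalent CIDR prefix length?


Binary: 11111111.10000000.00000000.00000000
Count leading 1s
Prefix: /9


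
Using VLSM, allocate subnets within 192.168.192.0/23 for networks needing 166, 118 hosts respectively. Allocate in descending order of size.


166 hosts -> /24 (254 usable): 192.168.192.0/24
118 hosts -> /25 (126 usable): 192.168.193.0/25
Allocation: 192.168.192.0/24 (166 hosts, 254 usable); 192.168.193.0/25 (118 hosts, 126 usable)


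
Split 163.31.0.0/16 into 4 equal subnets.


New prefix = 16 + 2 = 18
Each subnet has 16384 addresses
  163.31.0.0/18
  163.31.64.0/18
  163.31.128.0/18
  163.31.192.0/18
Subnets: 163.31.0.0/18, 163.31.64.0/18, 163.31.128.0/18, 163.31.192.0/18


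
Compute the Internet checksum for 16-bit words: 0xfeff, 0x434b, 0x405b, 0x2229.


Sum all words (with carry folding):
+ 0xfeff = 0xfeff
+ 0x434b = 0x424b
+ 0x405b = 0x82a6
+ 0x2229 = 0xa4cf
One's complement: ~0xa4cf
Checksum = 0x5b30


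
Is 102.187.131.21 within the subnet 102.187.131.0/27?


Subnet network: 102.187.131.0
Test IP AND mask: 102.187.131.0
Yes, 102.187.131.21 is in 102.187.131.0/27


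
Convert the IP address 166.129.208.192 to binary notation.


166 = 10100110
129 = 10000001
208 = 11010000
192 = 11000000
Binary: 10100110.10000001.11010000.11000000


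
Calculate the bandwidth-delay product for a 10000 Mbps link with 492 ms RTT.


BDP = bandwidth * RTT
= 10000 Mbps * 492 ms
= 10000 * 1e6 * 492 / 1000 bits
= 4920000000 bits
= 615000000 bytes
= 600585.9375 KB
BDP = 4920000000 bits (615000000 bytes)


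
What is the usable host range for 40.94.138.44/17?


Network: 40.94.128.0
Broadcast: 40.94.255.255
First usable = network + 1
Last usable = broadcast - 1
Range: 40.94.128.1 to 40.94.255.254


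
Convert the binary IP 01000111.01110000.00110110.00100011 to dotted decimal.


01000111 = 71
01110000 = 112
00110110 = 54
00100011 = 35
IP: 71.112.54.35


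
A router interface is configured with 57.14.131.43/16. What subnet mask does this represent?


/16 means 16 network bits, 16 host bits
Binary: 11111111111111110000000000000000
Mask: 255.255.0.0


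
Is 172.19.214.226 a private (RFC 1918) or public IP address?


RFC 1918 private ranges:
  10.0.0.0/8 (10.0.0.0 - 10.255.255.255)
  172.16.0.0/12 (172.16.0.0 - 172.31.255.255)
  192.168.0.0/16 (192.168.0.0 - 192.168.255.255)
Private (in 172.16.0.0/12)


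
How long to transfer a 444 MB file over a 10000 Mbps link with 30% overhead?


Effective throughput = 10000 * (1 - 30/100) = 7000 Mbps
File size in Mb = 444 * 8 = 3552 Mb
Time = 3552 / 7000
Time = 0.5074 seconds


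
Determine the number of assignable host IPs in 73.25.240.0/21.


Host bits = 32 - 21 = 11
Total addresses = 2^11 = 2048
Usable = total - 2 (network and broadcast)
Usable hosts: 2046


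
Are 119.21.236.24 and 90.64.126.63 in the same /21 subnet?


Mask: 255.255.248.0
119.21.236.24 AND mask = 119.21.232.0
90.64.126.63 AND mask = 90.64.120.0
No, different subnets (119.21.232.0 vs 90.64.120.0)


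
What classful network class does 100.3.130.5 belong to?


First octet: 100
Binary: 01100100
0xxxxxxx -> Class A (1-126)
Class A, default mask 255.0.0.0 (/8)


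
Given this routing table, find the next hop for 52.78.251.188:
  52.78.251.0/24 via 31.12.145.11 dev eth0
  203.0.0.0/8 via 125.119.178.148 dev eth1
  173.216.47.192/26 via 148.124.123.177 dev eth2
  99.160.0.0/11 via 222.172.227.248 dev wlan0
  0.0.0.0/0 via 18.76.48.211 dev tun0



Longest prefix match for 52.78.251.188:
  /24 52.78.251.0: MATCH
  /8 203.0.0.0: no
  /26 173.216.47.192: no
  /11 99.160.0.0: no
  /0 0.0.0.0: MATCH
Selected: next-hop 31.12.145.11 via eth0 (matched /24)


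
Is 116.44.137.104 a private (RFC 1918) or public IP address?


RFC 1918 private ranges:
  10.0.0.0/8 (10.0.0.0 - 10.255.255.255)
  172.16.0.0/12 (172.16.0.0 - 172.31.255.255)
  192.168.0.0/16 (192.168.0.0 - 192.168.255.255)
Public (not in any RFC 1918 range)


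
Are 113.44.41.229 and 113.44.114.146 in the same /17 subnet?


Mask: 255.255.128.0
113.44.41.229 AND mask = 113.44.0.0
113.44.114.146 AND mask = 113.44.0.0
Yes, same subnet (113.44.0.0)


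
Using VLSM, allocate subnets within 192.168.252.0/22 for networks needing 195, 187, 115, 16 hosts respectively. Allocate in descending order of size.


195 hosts -> /24 (254 usable): 192.168.252.0/24
187 hosts -> /24 (254 usable): 192.168.253.0/24
115 hosts -> /25 (126 usable): 192.168.254.0/25
16 hosts -> /27 (30 usable): 192.168.254.128/27
Allocation: 192.168.252.0/24 (195 hosts, 254 usable); 192.168.253.0/24 (187 hosts, 254 usable); 192.168.254.0/25 (115 hosts, 126 usable); 192.168.254.128/27 (16 hosts, 30 usable)


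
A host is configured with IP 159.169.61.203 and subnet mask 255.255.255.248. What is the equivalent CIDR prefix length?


Binary: 11111111.11111111.11111111.11111000
Count leading 1s
Prefix: /29


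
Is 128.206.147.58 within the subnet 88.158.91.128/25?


Subnet network: 88.158.91.128
Test IP AND mask: 128.206.147.0
No, 128.206.147.58 is not in 88.158.91.128/25


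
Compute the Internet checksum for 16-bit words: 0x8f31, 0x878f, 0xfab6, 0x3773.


Sum all words (with carry folding):
+ 0x8f31 = 0x8f31
+ 0x878f = 0x16c1
+ 0xfab6 = 0x1178
+ 0x3773 = 0x48eb
One's complement: ~0x48eb
Checksum = 0xb714


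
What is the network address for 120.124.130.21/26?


IP:   01111000.01111100.10000010.00010101
Mask: 11111111.11111111.11111111.11000000
AND operation:
Net:  01111000.01111100.10000010.00000000
Network: 120.124.130.0/26


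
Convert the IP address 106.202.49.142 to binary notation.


106 = 01101010
202 = 11001010
49 = 00110001
142 = 10001110
Binary: 01101010.11001010.00110001.10001110


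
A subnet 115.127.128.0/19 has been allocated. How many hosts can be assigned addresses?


Host bits = 32 - 19 = 13
Total addresses = 2^13 = 8192
Usable = total - 2 (network and broadcast)
Usable hosts: 8190


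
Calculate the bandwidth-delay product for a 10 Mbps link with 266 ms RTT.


BDP = bandwidth * RTT
= 10 Mbps * 266 ms
= 10 * 1e6 * 266 / 1000 bits
= 2660000 bits
= 332500 bytes
= 324.707 KB
BDP = 2660000 bits (332500 bytes)


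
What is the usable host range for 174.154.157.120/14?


Network: 174.152.0.0
Broadcast: 174.155.255.255
First usable = network + 1
Last usable = broadcast - 1
Range: 174.152.0.1 to 174.155.255.254


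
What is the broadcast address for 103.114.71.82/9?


Network: 103.0.0.0/9
Host bits = 23
Set all host bits to 1:
Broadcast: 103.127.255.255


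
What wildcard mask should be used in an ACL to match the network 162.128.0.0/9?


Subnet mask: 255.128.0.0
Wildcard = 255.255.255.255 - subnet mask
255 - 255 = 0
255 - 128 = 127
255 - 0 = 255
255 - 0 = 255
Wildcard: 0.127.255.255


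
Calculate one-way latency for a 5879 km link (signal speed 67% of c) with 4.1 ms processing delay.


Speed = 0.67 * 3e5 km/s = 201000 km/s
Propagation delay = 5879 / 201000 = 0.0292 s = 29.2488 ms
Processing delay = 4.1 ms
Total one-way latency = 33.3488 ms


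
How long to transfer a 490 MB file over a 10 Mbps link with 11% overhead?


Effective throughput = 10 * (1 - 11/100) = 8.9 Mbps
File size in Mb = 490 * 8 = 3920 Mb
Time = 3920 / 8.9
Time = 440.4494 seconds


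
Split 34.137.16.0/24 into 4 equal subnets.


New prefix = 24 + 2 = 26
Each subnet has 64 addresses
  34.137.16.0/26
  34.137.16.64/26
  34.137.16.128/26
  34.137.16.192/26
Subnets: 34.137.16.0/26, 34.137.16.64/26, 34.137.16.128/26, 34.137.16.192/26


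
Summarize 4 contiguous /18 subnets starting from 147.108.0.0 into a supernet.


Original prefix: /18
Number of subnets: 4 = 2^2
New prefix = 18 - 2 = 16
Supernet: 147.108.0.0/16


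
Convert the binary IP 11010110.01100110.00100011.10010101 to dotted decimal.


11010110 = 214
01100110 = 102
00100011 = 35
10010101 = 149
IP: 214.102.35.149


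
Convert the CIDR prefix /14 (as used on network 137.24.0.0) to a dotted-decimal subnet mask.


/14 means 14 network bits, 18 host bits
Binary: 11111111111111000000000000000000
Mask: 255.252.0.0


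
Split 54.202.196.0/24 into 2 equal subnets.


New prefix = 24 + 1 = 25
Each subnet has 128 addresses
  54.202.196.0/25
  54.202.196.128/25
Subnets: 54.202.196.0/25, 54.202.196.128/25


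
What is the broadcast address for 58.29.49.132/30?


Network: 58.29.49.132/30
Host bits = 2
Set all host bits to 1:
Broadcast: 58.29.49.135


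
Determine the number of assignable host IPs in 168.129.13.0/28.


Host bits = 32 - 28 = 4
Total addresses = 2^4 = 16
Usable = total - 2 (network and broadcast)
Usable hosts: 14


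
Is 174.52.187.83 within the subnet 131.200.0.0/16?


Subnet network: 131.200.0.0
Test IP AND mask: 174.52.0.0
No, 174.52.187.83 is not in 131.200.0.0/16


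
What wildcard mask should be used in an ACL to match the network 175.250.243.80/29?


Subnet mask: 255.255.255.248
Wildcard = 255.255.255.255 - subnet mask
255 - 255 = 0
255 - 255 = 0
255 - 255 = 0
255 - 248 = 7
Wildcard: 0.0.0.7


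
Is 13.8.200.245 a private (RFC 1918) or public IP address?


RFC 1918 private ranges:
  10.0.0.0/8 (10.0.0.0 - 10.255.255.255)
  172.16.0.0/12 (172.16.0.0 - 172.31.255.255)
  192.168.0.0/16 (192.168.0.0 - 192.168.255.255)
Public (not in any RFC 1918 range)


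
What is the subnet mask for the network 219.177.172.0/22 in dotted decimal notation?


/22 means 22 network bits, 10 host bits
Binary: 11111111111111111111110000000000
Mask: 255.255.252.0


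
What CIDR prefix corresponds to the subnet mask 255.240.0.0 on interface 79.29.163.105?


Binary: 11111111.11110000.00000000.00000000
Count leading 1s
Prefix: /12


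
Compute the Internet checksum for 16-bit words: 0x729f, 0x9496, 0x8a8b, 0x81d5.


Sum all words (with carry folding):
+ 0x729f = 0x729f
+ 0x9496 = 0x0736
+ 0x8a8b = 0x91c1
+ 0x81d5 = 0x1397
One's complement: ~0x1397
Checksum = 0xec68


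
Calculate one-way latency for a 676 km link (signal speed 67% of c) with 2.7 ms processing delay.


Speed = 0.67 * 3e5 km/s = 201000 km/s
Propagation delay = 676 / 201000 = 0.0034 s = 3.3632 ms
Processing delay = 2.7 ms
Total one-way latency = 6.0632 ms


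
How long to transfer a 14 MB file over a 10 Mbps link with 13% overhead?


Effective throughput = 10 * (1 - 13/100) = 8.7 Mbps
File size in Mb = 14 * 8 = 112 Mb
Time = 112 / 8.7
Time = 12.8736 seconds


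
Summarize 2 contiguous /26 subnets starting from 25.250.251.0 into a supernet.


Original prefix: /26
Number of subnets: 2 = 2^1
New prefix = 26 - 1 = 25
Supernet: 25.250.251.0/25


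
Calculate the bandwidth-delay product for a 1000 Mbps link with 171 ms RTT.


BDP = bandwidth * RTT
= 1000 Mbps * 171 ms
= 1000 * 1e6 * 171 / 1000 bits
= 171000000 bits
= 21375000 bytes
= 20874.0234 KB
BDP = 171000000 bits (21375000 bytes)


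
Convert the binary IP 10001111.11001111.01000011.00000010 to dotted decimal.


10001111 = 143
11001111 = 207
01000011 = 67
00000010 = 2
IP: 143.207.67.2


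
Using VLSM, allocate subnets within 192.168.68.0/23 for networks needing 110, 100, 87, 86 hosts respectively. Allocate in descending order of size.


110 hosts -> /25 (126 usable): 192.168.68.0/25
100 hosts -> /25 (126 usable): 192.168.68.128/25
87 hosts -> /25 (126 usable): 192.168.69.0/25
86 hosts -> /25 (126 usable): 192.168.69.128/25
Allocation: 192.168.68.0/25 (110 hosts, 126 usable); 192.168.68.128/25 (100 hosts, 126 usable); 192.168.69.0/25 (87 hosts, 126 usable); 192.168.69.128/25 (86 hosts, 126 usable)


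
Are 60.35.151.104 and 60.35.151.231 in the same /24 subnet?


Mask: 255.255.255.0
60.35.151.104 AND mask = 60.35.151.0
60.35.151.231 AND mask = 60.35.151.0
Yes, same subnet (60.35.151.0)


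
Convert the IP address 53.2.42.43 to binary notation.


53 = 00110101
2 = 00000010
42 = 00101010
43 = 00101011
Binary: 00110101.00000010.00101010.00101011


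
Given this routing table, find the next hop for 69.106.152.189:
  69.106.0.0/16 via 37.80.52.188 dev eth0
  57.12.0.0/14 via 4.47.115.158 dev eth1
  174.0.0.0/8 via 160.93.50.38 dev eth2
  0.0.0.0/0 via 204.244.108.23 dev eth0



Longest prefix match for 69.106.152.189:
  /16 69.106.0.0: MATCH
  /14 57.12.0.0: no
  /8 174.0.0.0: no
  /0 0.0.0.0: MATCH
Selected: next-hop 37.80.52.188 via eth0 (matched /16)


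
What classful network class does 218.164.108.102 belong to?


First octet: 218
Binary: 11011010
110xxxxx -> Class C (192-223)
Class C, default mask 255.255.255.0 (/24)


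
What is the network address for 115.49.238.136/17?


IP:   01110011.00110001.11101110.10001000
Mask: 11111111.11111111.10000000.00000000
AND operation:
Net:  01110011.00110001.10000000.00000000
Network: 115.49.128.0/17


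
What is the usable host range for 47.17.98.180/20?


Network: 47.17.96.0
Broadcast: 47.17.111.255
First usable = network + 1
Last usable = broadcast - 1
Range: 47.17.96.1 to 47.17.111.254


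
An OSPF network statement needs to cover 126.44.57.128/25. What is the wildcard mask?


Subnet mask: 255.255.255.128
Wildcard = 255.255.255.255 - subnet mask
255 - 255 = 0
255 - 255 = 0
255 - 255 = 0
255 - 128 = 127
Wildcard: 0.0.0.127


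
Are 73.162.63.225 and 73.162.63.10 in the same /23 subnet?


Mask: 255.255.254.0
73.162.63.225 AND mask = 73.162.62.0
73.162.63.10 AND mask = 73.162.62.0
Yes, same subnet (73.162.62.0)


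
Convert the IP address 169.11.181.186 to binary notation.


169 = 10101001
11 = 00001011
181 = 10110101
186 = 10111010
Binary: 10101001.00001011.10110101.10111010


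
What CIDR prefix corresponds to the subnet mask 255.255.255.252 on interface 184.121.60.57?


Binary: 11111111.11111111.11111111.11111100
Count leading 1s
Prefix: /30


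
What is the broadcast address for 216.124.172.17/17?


Network: 216.124.128.0/17
Host bits = 15
Set all host bits to 1:
Broadcast: 216.124.255.255


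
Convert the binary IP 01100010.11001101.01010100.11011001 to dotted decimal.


01100010 = 98
11001101 = 205
01010100 = 84
11011001 = 217
IP: 98.205.84.217


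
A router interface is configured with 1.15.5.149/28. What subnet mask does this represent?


/28 means 28 network bits, 4 host bits
Binary: 11111111111111111111111111110000
Mask: 255.255.255.240


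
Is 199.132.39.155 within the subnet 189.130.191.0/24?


Subnet network: 189.130.191.0
Test IP AND mask: 199.132.39.0
No, 199.132.39.155 is not in 189.130.191.0/24


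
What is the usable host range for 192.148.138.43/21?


Network: 192.148.136.0
Broadcast: 192.148.143.255
First usable = network + 1
Last usable = broadcast - 1
Range: 192.148.136.1 to 192.148.143.254


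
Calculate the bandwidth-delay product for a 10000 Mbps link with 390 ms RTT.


BDP = bandwidth * RTT
= 10000 Mbps * 390 ms
= 10000 * 1e6 * 390 / 1000 bits
= 3900000000 bits
= 487500000 bytes
= 476074.2188 KB
BDP = 3900000000 bits (487500000 bytes)


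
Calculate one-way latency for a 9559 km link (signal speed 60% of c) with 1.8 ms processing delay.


Speed = 0.6 * 3e5 km/s = 180000 km/s
Propagation delay = 9559 / 180000 = 0.0531 s = 53.1056 ms
Processing delay = 1.8 ms
Total one-way latency = 54.9056 ms


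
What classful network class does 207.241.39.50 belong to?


First octet: 207
Binary: 11001111
110xxxxx -> Class C (192-223)
Class C, default mask 255.255.255.0 (/24)


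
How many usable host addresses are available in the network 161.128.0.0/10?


Host bits = 32 - 10 = 22
Total addresses = 2^22 = 4194304
Usable = total - 2 (network and broadcast)
Usable hosts: 4194302


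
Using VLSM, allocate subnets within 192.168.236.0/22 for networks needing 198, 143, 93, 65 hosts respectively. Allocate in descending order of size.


198 hosts -> /24 (254 usable): 192.168.236.0/24
143 hosts -> /24 (254 usable): 192.168.237.0/24
93 hosts -> /25 (126 usable): 192.168.238.0/25
65 hosts -> /25 (126 usable): 192.168.238.128/25
Allocation: 192.168.236.0/24 (198 hosts, 254 usable); 192.168.237.0/24 (143 hosts, 254 usable); 192.168.238.0/25 (93 hosts, 126 usable); 192.168.238.128/25 (65 hosts, 126 usable)


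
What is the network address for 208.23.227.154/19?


IP:   11010000.00010111.11100011.10011010
Mask: 11111111.11111111.11100000.00000000
AND operation:
Net:  11010000.00010111.11100000.00000000
Network: 208.23.224.0/19


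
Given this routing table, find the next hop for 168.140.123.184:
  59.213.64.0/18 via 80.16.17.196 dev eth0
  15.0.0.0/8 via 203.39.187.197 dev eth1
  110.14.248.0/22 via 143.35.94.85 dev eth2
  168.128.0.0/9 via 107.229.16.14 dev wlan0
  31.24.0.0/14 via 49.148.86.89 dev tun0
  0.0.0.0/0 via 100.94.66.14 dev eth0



Longest prefix match for 168.140.123.184:
  /18 59.213.64.0: no
  /8 15.0.0.0: no
  /22 110.14.248.0: no
  /9 168.128.0.0: MATCH
  /14 31.24.0.0: no
  /0 0.0.0.0: MATCH
Selected: next-hop 107.229.16.14 via wlan0 (matched /9)


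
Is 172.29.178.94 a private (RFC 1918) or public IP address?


RFC 1918 private ranges:
  10.0.0.0/8 (10.0.0.0 - 10.255.255.255)
  172.16.0.0/12 (172.16.0.0 - 172.31.255.255)
  192.168.0.0/16 (192.168.0.0 - 192.168.255.255)
Private (in 172.16.0.0/12)


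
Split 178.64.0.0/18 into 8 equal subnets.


New prefix = 18 + 3 = 21
Each subnet has 2048 addresses
  178.64.0.0/21
  178.64.8.0/21
  178.64.16.0/21
  178.64.24.0/21
  178.64.32.0/21
  178.64.40.0/21
  178.64.48.0/21
  178.64.56.0/21
Subnets: 178.64.0.0/21, 178.64.8.0/21, 178.64.16.0/21, 178.64.24.0/21, 178.64.32.0/21, 178.64.40.0/21, 178.64.48.0/21, 178.64.56.0/21


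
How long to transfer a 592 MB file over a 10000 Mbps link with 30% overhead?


Effective throughput = 10000 * (1 - 30/100) = 7000 Mbps
File size in Mb = 592 * 8 = 4736 Mb
Time = 4736 / 7000
Time = 0.6766 seconds


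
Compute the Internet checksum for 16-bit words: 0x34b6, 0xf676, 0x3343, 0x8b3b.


Sum all words (with carry folding):
+ 0x34b6 = 0x34b6
+ 0xf676 = 0x2b2d
+ 0x3343 = 0x5e70
+ 0x8b3b = 0xe9ab
One's complement: ~0xe9ab
Checksum = 0x1654


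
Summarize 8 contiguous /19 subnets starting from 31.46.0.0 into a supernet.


Original prefix: /19
Number of subnets: 8 = 2^3
New prefix = 19 - 3 = 16
Supernet: 31.46.0.0/16


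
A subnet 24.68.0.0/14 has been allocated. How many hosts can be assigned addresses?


Host bits = 32 - 14 = 18
Total addresses = 2^18 = 262144
Usable = total - 2 (network and broadcast)
Usable hosts: 262142


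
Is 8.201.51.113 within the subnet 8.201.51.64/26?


Subnet network: 8.201.51.64
Test IP AND mask: 8.201.51.64
Yes, 8.201.51.113 is in 8.201.51.64/26


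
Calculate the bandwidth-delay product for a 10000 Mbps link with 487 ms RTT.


BDP = bandwidth * RTT
= 10000 Mbps * 487 ms
= 10000 * 1e6 * 487 / 1000 bits
= 4870000000 bits
= 608750000 bytes
= 594482.4219 KB
BDP = 4870000000 bits (608750000 bytes)


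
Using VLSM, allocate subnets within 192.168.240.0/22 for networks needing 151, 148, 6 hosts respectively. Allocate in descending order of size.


151 hosts -> /24 (254 usable): 192.168.240.0/24
148 hosts -> /24 (254 usable): 192.168.241.0/24
6 hosts -> /29 (6 usable): 192.168.242.0/29
Allocation: 192.168.240.0/24 (151 hosts, 254 usable); 192.168.241.0/24 (148 hosts, 254 usable); 192.168.242.0/29 (6 hosts, 6 usable)


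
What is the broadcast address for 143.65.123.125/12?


Network: 143.64.0.0/12
Host bits = 20
Set all host bits to 1:
Broadcast: 143.79.255.255


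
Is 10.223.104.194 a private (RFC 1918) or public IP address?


RFC 1918 private ranges:
  10.0.0.0/8 (10.0.0.0 - 10.255.255.255)
  172.16.0.0/12 (172.16.0.0 - 172.31.255.255)
  192.168.0.0/16 (192.168.0.0 - 192.168.255.255)
Private (in 10.0.0.0/8)


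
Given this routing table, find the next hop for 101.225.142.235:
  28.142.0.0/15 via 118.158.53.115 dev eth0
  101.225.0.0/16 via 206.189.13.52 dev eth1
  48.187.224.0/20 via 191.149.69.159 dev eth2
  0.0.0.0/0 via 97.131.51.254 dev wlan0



Longest prefix match for 101.225.142.235:
  /15 28.142.0.0: no
  /16 101.225.0.0: MATCH
  /20 48.187.224.0: no
  /0 0.0.0.0: MATCH
Selected: next-hop 206.189.13.52 via eth1 (matched /16)


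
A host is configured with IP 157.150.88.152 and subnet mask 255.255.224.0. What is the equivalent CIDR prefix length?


Binary: 11111111.11111111.11100000.00000000
Count leading 1s
Prefix: /19


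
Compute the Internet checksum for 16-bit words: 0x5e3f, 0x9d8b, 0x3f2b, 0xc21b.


Sum all words (with carry folding):
+ 0x5e3f = 0x5e3f
+ 0x9d8b = 0xfbca
+ 0x3f2b = 0x3af6
+ 0xc21b = 0xfd11
One's complement: ~0xfd11
Checksum = 0x02ee


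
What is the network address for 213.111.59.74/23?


IP:   11010101.01101111.00111011.01001010
Mask: 11111111.11111111.11111110.00000000
AND operation:
Net:  11010101.01101111.00111010.00000000
Network: 213.111.58.0/23


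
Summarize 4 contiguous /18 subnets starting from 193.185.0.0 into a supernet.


Original prefix: /18
Number of subnets: 4 = 2^2
New prefix = 18 - 2 = 16
Supernet: 193.185.0.0/16


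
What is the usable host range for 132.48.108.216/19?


Network: 132.48.96.0
Broadcast: 132.48.127.255
First usable = network + 1
Last usable = broadcast - 1
Range: 132.48.96.1 to 132.48.127.254


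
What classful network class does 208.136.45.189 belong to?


First octet: 208
Binary: 11010000
110xxxxx -> Class C (192-223)
Class C, default mask 255.255.255.0 (/24)


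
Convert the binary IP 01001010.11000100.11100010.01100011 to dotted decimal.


01001010 = 74
11000100 = 196
11100010 = 226
01100011 = 99
IP: 74.196.226.99


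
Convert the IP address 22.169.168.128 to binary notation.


22 = 00010110
169 = 10101001
168 = 10101000
128 = 10000000
Binary: 00010110.10101001.10101000.10000000


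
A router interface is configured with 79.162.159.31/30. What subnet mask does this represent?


/30 means 30 network bits, 2 host bits
Binary: 11111111111111111111111111111100
Mask: 255.255.255.252


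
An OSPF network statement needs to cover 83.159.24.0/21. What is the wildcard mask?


Subnet mask: 255.255.248.0
Wildcard = 255.255.255.255 - subnet mask
255 - 255 = 0
255 - 255 = 0
255 - 248 = 7
255 - 0 = 255
Wildcard: 0.0.7.255


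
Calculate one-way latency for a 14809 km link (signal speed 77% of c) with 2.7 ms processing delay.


Speed = 0.77 * 3e5 km/s = 231000 km/s
Propagation delay = 14809 / 231000 = 0.0641 s = 64.1082 ms
Processing delay = 2.7 ms
Total one-way latency = 66.8082 ms


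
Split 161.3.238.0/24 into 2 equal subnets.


New prefix = 24 + 1 = 25
Each subnet has 128 addresses
  161.3.238.0/25
  161.3.238.128/25
Subnets: 161.3.238.0/25, 161.3.238.128/25


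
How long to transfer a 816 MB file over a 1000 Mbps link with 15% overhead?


Effective throughput = 1000 * (1 - 15/100) = 850 Mbps
File size in Mb = 816 * 8 = 6528 Mb
Time = 6528 / 850
Time = 7.68 seconds


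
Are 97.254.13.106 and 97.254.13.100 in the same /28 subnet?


Mask: 255.255.255.240
97.254.13.106 AND mask = 97.254.13.96
97.254.13.100 AND mask = 97.254.13.96
Yes, same subnet (97.254.13.96)


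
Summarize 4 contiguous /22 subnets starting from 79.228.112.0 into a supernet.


Original prefix: /22
Number of subnets: 4 = 2^2
New prefix = 22 - 2 = 20
Supernet: 79.228.112.0/20


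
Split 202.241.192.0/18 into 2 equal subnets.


New prefix = 18 + 1 = 19
Each subnet has 8192 addresses
  202.241.192.0/19
  202.241.224.0/19
Subnets: 202.241.192.0/19, 202.241.224.0/19


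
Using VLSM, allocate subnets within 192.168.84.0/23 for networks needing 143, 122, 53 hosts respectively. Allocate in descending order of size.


143 hosts -> /24 (254 usable): 192.168.84.0/24
122 hosts -> /25 (126 usable): 192.168.85.0/25
53 hosts -> /26 (62 usable): 192.168.85.128/26
Allocation: 192.168.84.0/24 (143 hosts, 254 usable); 192.168.85.0/25 (122 hosts, 126 usable); 192.168.85.128/26 (53 hosts, 62 usable)


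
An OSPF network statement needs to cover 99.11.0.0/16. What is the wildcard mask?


Subnet mask: 255.255.0.0
Wildcard = 255.255.255.255 - subnet mask
255 - 255 = 0
255 - 255 = 0
255 - 0 = 255
255 - 0 = 255
Wildcard: 0.0.255.255


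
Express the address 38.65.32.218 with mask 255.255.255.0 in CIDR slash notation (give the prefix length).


Binary: 11111111.11111111.11111111.00000000
Count leading 1s
Prefix: /24


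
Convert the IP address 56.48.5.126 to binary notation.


56 = 00111000
48 = 00110000
5 = 00000101
126 = 01111110
Binary: 00111000.00110000.00000101.01111110


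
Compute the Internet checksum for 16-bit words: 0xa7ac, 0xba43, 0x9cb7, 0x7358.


Sum all words (with carry folding):
+ 0xa7ac = 0xa7ac
+ 0xba43 = 0x61f0
+ 0x9cb7 = 0xfea7
+ 0x7358 = 0x7200
One's complement: ~0x7200
Checksum = 0x8dff


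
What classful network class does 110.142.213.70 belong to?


First octet: 110
Binary: 01101110
0xxxxxxx -> Class A (1-126)
Class A, default mask 255.0.0.0 (/8)


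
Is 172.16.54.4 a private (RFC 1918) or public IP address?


RFC 1918 private ranges:
  10.0.0.0/8 (10.0.0.0 - 10.255.255.255)
  172.16.0.0/12 (172.16.0.0 - 172.31.255.255)
  192.168.0.0/16 (192.168.0.0 - 192.168.255.255)
Private (in 172.16.0.0/12)


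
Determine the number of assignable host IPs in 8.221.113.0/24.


Host bits = 32 - 24 = 8
Total addresses = 2^8 = 256
Usable = total - 2 (network and broadcast)
Usable hosts: 254


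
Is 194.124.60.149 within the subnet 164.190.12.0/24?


Subnet network: 164.190.12.0
Test IP AND mask: 194.124.60.0
No, 194.124.60.149 is not in 164.190.12.0/24


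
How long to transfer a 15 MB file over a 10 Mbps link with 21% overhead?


Effective throughput = 10 * (1 - 21/100) = 7.9 Mbps
File size in Mb = 15 * 8 = 120 Mb
Time = 120 / 7.9
Time = 15.1899 seconds


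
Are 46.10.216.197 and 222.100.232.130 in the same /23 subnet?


Mask: 255.255.254.0
46.10.216.197 AND mask = 46.10.216.0
222.100.232.130 AND mask = 222.100.232.0
No, different subnets (46.10.216.0 vs 222.100.232.0)


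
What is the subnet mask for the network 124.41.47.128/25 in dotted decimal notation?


/25 means 25 network bits, 7 host bits
Binary: 11111111111111111111111110000000
Mask: 255.255.255.128


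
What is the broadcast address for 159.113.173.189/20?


Network: 159.113.160.0/20
Host bits = 12
Set all host bits to 1:
Broadcast: 159.113.175.255


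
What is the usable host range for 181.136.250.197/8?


Network: 181.0.0.0
Broadcast: 181.255.255.255
First usable = network + 1
Last usable = broadcast - 1
Range: 181.0.0.1 to 181.255.255.254


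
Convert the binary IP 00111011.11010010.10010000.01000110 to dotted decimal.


00111011 = 59
11010010 = 210
10010000 = 144
01000110 = 70
IP: 59.210.144.70


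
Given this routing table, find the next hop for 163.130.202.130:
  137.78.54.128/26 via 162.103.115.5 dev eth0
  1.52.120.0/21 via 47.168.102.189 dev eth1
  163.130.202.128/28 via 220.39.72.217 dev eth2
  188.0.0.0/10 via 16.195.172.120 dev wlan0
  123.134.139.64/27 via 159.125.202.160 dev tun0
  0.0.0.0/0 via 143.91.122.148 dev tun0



Longest prefix match for 163.130.202.130:
  /26 137.78.54.128: no
  /21 1.52.120.0: no
  /28 163.130.202.128: MATCH
  /10 188.0.0.0: no
  /27 123.134.139.64: no
  /0 0.0.0.0: MATCH
Selected: next-hop 220.39.72.217 via eth2 (matched /28)


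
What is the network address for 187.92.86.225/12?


IP:   10111011.01011100.01010110.11100001
Mask: 11111111.11110000.00000000.00000000
AND operation:
Net:  10111011.01010000.00000000.00000000
Network: 187.80.0.0/12


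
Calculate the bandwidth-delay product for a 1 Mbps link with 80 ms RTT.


BDP = bandwidth * RTT
= 1 Mbps * 80 ms
= 1 * 1e6 * 80 / 1000 bits
= 80000 bits
= 10000 bytes
= 9.7656 KB
BDP = 80000 bits (10000 bytes)


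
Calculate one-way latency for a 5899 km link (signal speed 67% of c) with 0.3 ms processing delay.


Speed = 0.67 * 3e5 km/s = 201000 km/s
Propagation delay = 5899 / 201000 = 0.0293 s = 29.3483 ms
Processing delay = 0.3 ms
Total one-way latency = 29.6483 ms


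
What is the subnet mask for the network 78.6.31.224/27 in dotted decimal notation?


/27 means 27 network bits, 5 host bits
Binary: 11111111111111111111111111100000
Mask: 255.255.255.224


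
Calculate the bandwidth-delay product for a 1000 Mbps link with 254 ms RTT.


BDP = bandwidth * RTT
= 1000 Mbps * 254 ms
= 1000 * 1e6 * 254 / 1000 bits
= 254000000 bits
= 31750000 bytes
= 31005.8594 KB
BDP = 254000000 bits (31750000 bytes)


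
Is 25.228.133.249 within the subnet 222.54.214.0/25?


Subnet network: 222.54.214.0
Test IP AND mask: 25.228.133.128
No, 25.228.133.249 is not in 222.54.214.0/25


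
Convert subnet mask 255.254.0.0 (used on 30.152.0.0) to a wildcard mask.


Subnet mask: 255.254.0.0
Wildcard = 255.255.255.255 - subnet mask
255 - 255 = 0
255 - 254 = 1
255 - 0 = 255
255 - 0 = 255
Wildcard: 0.1.255.255


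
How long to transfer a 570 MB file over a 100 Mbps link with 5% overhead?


Effective throughput = 100 * (1 - 5/100) = 95 Mbps
File size in Mb = 570 * 8 = 4560 Mb
Time = 4560 / 95
Time = 48 seconds


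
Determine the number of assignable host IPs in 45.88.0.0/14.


Host bits = 32 - 14 = 18
Total addresses = 2^18 = 262144
Usable = total - 2 (network and broadcast)
Usable hosts: 262142


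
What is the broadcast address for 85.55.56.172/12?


Network: 85.48.0.0/12
Host bits = 20
Set all host bits to 1:
Broadcast: 85.63.255.255


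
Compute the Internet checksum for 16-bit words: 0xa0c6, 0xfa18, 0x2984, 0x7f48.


Sum all words (with carry folding):
+ 0xa0c6 = 0xa0c6
+ 0xfa18 = 0x9adf
+ 0x2984 = 0xc463
+ 0x7f48 = 0x43ac
One's complement: ~0x43ac
Checksum = 0xbc53
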